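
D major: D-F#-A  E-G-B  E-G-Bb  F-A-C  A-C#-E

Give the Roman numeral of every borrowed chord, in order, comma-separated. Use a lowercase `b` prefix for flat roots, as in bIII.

ii°, bIII

D major has the diatonic set D, Em, F#m, G, A, Bm, C#dim. D–F#–A = D, E–G–B = Em and A–C#–E = A are all diatonic. E–G–Bb doesn't fit — on degree 2 D major would have Em (ii). Edim is the degree-2 chord of D minor, so it is the borrowed ii°. F–A–C is not: scale degree 3 in D major carries F#m (iii). In D minor the chord on that degree is F, so here it functions as bIII, borrowed from the parallel minor.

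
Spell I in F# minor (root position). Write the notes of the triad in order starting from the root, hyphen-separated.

F#-A#-C#

The root, F#, is scale degree 1 — the same note in F# minor and F# major; only the chord quality changes. In F# major the chord on F# is F#–A#–C#.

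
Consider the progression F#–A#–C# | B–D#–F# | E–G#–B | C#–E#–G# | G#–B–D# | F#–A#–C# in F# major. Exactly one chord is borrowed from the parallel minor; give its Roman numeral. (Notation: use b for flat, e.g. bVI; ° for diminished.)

In F# major the diatonic chords are F#, G#m, A#m, B, C#, D#m, E#dim. F#–A#–C# = F#, B–D#–F# = B, C#–E#–G# = C# and G#–B–D# = G#m all belong to that set. But E–G#–B is foreign: the diatonic vii° on degree 7 is E#dim, whereas E comes from F# minor. It is labeled bVII.

bVII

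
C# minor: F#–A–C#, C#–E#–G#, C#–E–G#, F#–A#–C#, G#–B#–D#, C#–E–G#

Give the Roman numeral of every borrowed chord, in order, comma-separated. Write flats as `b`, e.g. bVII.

The diatonic triads in C# minor (with V from harmonic minor) are C#m, D#dim, E, F#m, G#, A, B. F#–A–C# = F#m, C#–E–G# = C#m and G#–B#–D# = G# all belong to that set. But C#–E#–G# is foreign: the diatonic i on degree 1 is C#m, whereas C# comes from C# major. It is labeled I. F#–A#–C# doesn't fit — on degree 4 C# minor would have F#m (iv). F# is the degree-4 chord of C# major, so it is the borrowed IV.

I, IV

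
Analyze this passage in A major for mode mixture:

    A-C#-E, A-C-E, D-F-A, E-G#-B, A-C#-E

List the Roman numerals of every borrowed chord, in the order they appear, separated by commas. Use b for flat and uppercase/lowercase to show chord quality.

A major has the diatonic set A, Bm, C#m, D, E, F#m, G#dim. A–C#–E = A and E–G#–B = E both belong to that set. A–C–E is not: scale degree 1 in A major carries A (I). In A minor the chord on that degree is Am, so here it functions as i, borrowed from the parallel minor. D–F–A doesn't fit — on degree 4 A major would have D (IV). Dm is the degree-4 chord of A minor, so it is the borrowed iv.

i, iv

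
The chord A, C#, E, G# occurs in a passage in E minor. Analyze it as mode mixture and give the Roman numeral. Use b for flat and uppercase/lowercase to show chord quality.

A is scale degree 4 in E minor. A–C#–E–G# is a major-seventh chord — the form found in E major, not the diatonic iv (Am). Borrowed into E minor it is written IVmaj7.

IVmaj7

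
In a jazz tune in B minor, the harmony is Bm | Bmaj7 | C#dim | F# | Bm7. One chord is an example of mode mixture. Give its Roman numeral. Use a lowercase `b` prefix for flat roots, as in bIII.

Imaj7

In B minor (with V from harmonic minor) the diatonic chords are Bm, C#dim, D, Em, F#, G, A. Bm, C#dim, F# and Bm7 are all diatonic. Bmaj7 (B–D#–F#–A#) doesn't fit — on degree 1 B minor would have Bm (i). Bmaj7 is the degree-1 chord of B major, so it is the borrowed Imaj7.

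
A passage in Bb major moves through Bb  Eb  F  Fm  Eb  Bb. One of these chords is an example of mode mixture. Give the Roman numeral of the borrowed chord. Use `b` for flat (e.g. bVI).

Bb major has the diatonic set Bb, Cm, Dm, Eb, F, Gm, Adim. Bb, Eb and F all belong to that set. Fm (F–Ab–C) is not: scale degree 5 in Bb major carries F (V). In Bb minor the chord on that degree is Fm, so here it functions as v, borrowed from the parallel minor.

v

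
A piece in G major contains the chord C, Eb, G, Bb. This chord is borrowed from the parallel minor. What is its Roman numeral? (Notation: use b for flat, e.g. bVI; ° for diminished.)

iv7

The root C is the diatonic 4th degree of G major; the borrowing shows in the chord quality. C–Eb–G–Bb is a minor-seventh chord — the form found in G minor, not the diatonic IV (C). Borrowed into G major it is written iv7.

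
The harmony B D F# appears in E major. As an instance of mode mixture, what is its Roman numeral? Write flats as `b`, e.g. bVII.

v

B is scale degree 5 in E major. Diatonically E major has B (V) on that degree; B–D–F# is instead the minor chord native to E minor, so it takes the label v.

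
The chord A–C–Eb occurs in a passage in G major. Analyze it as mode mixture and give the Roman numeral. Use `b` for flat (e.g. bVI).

The root A is the diatonic 2nd degree of G major; the borrowing shows in the chord quality. Diatonically G major has Am (ii) on that degree; A–C–Eb is instead the diminished chord native to G minor, so it takes the label ii°.

ii°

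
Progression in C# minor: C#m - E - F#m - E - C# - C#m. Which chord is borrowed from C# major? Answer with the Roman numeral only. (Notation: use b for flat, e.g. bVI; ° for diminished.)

C# minor has the diatonic set C#m, D#dim, E, F#m, G#, A, B (with V from harmonic minor). C#m, E and F#m are all diatonic. C# (C#–E#–G#) is not: scale degree 1 in C# minor carries C#m (i). In C# major the chord on that degree is C#, so here it functions as I, borrowed from the parallel major.

I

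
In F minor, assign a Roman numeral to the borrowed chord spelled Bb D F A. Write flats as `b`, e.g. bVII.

The root Bb is the diatonic 4th degree of F minor; the borrowing shows in the chord quality. Bb–D–F–A is a major-seventh chord — the form found in F major, not the diatonic iv (Bbm). Borrowed into F minor it is written IVmaj7.

IVmaj7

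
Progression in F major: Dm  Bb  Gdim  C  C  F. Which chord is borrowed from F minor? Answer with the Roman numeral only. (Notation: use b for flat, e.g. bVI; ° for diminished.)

F major has the diatonic set F, Gm, Am, Bb, C, Dm, Edim. Of the given chords, Dm, Bb, C and F are diatonic. Gdim (G–Bb–Db) is not: scale degree 2 in F major carries Gm (ii). In F minor the chord on that degree is Gdim, so here it functions as ii°, borrowed from the parallel minor.

ii°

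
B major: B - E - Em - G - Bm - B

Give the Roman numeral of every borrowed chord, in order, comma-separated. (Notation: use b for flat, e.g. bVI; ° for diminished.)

iv, bVI, i

B major has the diatonic set B, C#m, D#m, E, F#, G#m, A#dim. B and E are both diatonic. Em (E–G–B) doesn't fit — on degree 4 B major would have E (IV). Em is the degree-4 chord of B minor, so it is the borrowed iv. G (G–B–D) doesn't fit — on degree 6 B major would have G#m (vi). G is the degree-6 chord of B minor, so it is the borrowed bVI. But Bm (B–D–F#) is foreign: the diatonic I on degree 1 is B, whereas Bm comes from B minor. It is labeled i.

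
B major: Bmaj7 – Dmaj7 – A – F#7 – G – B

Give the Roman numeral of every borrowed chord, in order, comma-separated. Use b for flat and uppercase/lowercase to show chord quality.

B major has the diatonic set B, C#m, D#m, E, F#, G#m, A#dim. Bmaj7, F#7 and B all belong to that set. Dmaj7 (D–F#–A–C#) is not: scale degree 3 in B major carries D#m (iii). In B minor the chord on that degree is Dmaj7, so here it functions as bIIImaj7, borrowed from the parallel minor. But A (A–C#–E) is foreign: the diatonic vii° on degree 7 is A#dim, whereas A comes from B minor. It is labeled bVII. But G (G–B–D) is foreign: the diatonic vi on degree 6 is G#m, whereas G comes from B minor. It is labeled bVI.

bIIImaj7, bVII, bVI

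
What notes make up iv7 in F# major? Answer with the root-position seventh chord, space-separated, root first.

B D F# A

The root, B, is scale degree 4 — the same note in F# major and F# minor; only the chord quality changes. Stacking thirds in F# minor on B gives B–D–F#–A.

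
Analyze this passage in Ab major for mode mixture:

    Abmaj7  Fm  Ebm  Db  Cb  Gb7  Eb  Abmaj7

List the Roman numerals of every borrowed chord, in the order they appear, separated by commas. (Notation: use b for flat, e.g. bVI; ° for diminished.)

v, bIII, bVII7

Ab major has the diatonic set Ab, Bbm, Cm, Db, Eb, Fm, Gdim. Of the given chords, Abmaj7, Fm, Db and Eb are diatonic. But Ebm (Eb–Gb–Bb) is foreign: the diatonic V on degree 5 is Eb, whereas Ebm comes from Ab minor. It is labeled v. But Cb (Cb–Eb–Gb) is foreign: the diatonic iii on degree 3 is Cm, whereas Cb comes from Ab minor. It is labeled bIII. Gb7 (Gb–Bb–Db–Fb) doesn't fit — on degree 7 Ab major would have Gdim (vii°). Gb7 is the degree-7 chord of Ab minor, so it is the borrowed bVII7.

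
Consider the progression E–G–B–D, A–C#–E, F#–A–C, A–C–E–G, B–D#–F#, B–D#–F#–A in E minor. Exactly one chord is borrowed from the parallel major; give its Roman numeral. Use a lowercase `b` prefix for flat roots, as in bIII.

E minor has the diatonic set Em, F#dim, G, Am, B, C, D (with V from harmonic minor). Of the given chords, E–G–B–D = Em7, F#–A–C = F#dim, A–C–E–G = Am7, B–D#–F# = B and B–D#–F#–A = B7 are diatonic. A–C#–E is not: scale degree 4 in E minor carries Am (iv). In E major the chord on that degree is A, so here it functions as IV, borrowed from the parallel major.

IV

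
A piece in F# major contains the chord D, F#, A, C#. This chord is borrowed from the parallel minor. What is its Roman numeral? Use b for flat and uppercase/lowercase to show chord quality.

bVImaj7

In F# major scale degree 6 is D#; D is its lowered form, from F# minor. D–F#–A–C# is a major-seventh chord — the form found in F# minor, not the diatonic vi (D#m). Borrowed into F# major it is written bVImaj7.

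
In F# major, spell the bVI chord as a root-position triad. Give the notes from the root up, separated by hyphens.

D-F#-A

bVI is built on the lowered scale degree 6. In F# major degree 6 is D#; lowered it becomes D. Building the major chord from the parallel minor on D: D–F#–A.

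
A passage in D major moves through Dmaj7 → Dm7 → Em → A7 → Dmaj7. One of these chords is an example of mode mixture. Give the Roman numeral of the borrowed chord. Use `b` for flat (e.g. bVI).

i7

In D major the diatonic chords are D, Em, F#m, G, A, Bm, C#dim. Of the given chords, Dmaj7, Em and A7 are diatonic. But Dm7 (D–F–A–C) is foreign: the diatonic I on degree 1 is D, whereas Dm7 comes from D minor. It is labeled i7.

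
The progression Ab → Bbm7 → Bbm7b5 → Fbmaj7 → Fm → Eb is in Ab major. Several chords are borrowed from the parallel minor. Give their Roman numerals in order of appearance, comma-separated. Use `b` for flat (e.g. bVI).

In Ab major the diatonic chords are Ab, Bbm, Cm, Db, Eb, Fm, Gdim. Ab, Bbm7, Fm and Eb are all diatonic. Bbm7b5 (Bb–Db–Fb–Ab) doesn't fit — on degree 2 Ab major would have Bbm (ii). Bbm7b5 is the degree-2 chord of Ab minor, so it is the borrowed iiø7. Fbmaj7 (Fb–Ab–Cb–Eb) is not: scale degree 6 in Ab major carries Fm (vi). In Ab minor the chord on that degree is Fbmaj7, so here it functions as bVImaj7, borrowed from the parallel minor.

iiø7, bVImaj7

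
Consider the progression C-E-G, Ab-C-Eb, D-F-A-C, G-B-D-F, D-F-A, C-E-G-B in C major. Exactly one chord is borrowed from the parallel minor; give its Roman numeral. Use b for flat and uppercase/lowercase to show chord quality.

bVI

The diatonic triads in C major are C, Dm, Em, F, G, Am, Bdim. C–E–G = C, D–F–A–C = Dm7, G–B–D–F = G7, D–F–A = Dm and C–E–G–B = Cmaj7 all belong to that set. Ab–C–Eb doesn't fit — on degree 6 C major would have Am (vi). Ab is the degree-6 chord of C minor, so it is the borrowed bVI.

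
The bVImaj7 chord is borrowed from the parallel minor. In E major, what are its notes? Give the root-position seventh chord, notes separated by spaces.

The root of bVImaj7 is the lowered 6th degree: C# becomes C. In E minor the chord on C is C–E–G–B.

C E G B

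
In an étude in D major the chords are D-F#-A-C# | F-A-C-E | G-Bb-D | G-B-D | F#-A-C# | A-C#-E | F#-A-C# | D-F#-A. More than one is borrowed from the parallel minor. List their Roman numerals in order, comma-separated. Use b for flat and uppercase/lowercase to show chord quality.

bIIImaj7, iv

In D major the diatonic chords are D, Em, F#m, G, A, Bm, C#dim. D–F#–A–C# = Dmaj7, G–B–D = G, F#–A–C# = F#m, A–C#–E = A and D–F#–A = D are all diatonic. F–A–C–E is not: scale degree 3 in D major carries F#m (iii). In D minor the chord on that degree is Fmaj7, so here it functions as bIIImaj7, borrowed from the parallel minor. G–Bb–D is not: scale degree 4 in D major carries G (IV). In D minor the chord on that degree is Gm, so here it functions as iv, borrowed from the parallel minor.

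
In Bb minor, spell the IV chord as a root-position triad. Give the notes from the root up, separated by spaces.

Eb G Bb

The root, Eb, is scale degree 4 — the same note in Bb minor and Bb major; only the chord quality changes. Building the major chord from the parallel major on Eb: Eb–G–Bb.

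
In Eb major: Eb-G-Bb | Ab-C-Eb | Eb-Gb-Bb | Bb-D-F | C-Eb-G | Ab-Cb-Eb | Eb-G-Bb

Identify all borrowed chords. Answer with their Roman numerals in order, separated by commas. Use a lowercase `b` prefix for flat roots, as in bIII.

Eb major has the diatonic set Eb, Fm, Gm, Ab, Bb, Cm, Ddim. Of the given chords, Eb–G–Bb = Eb, Ab–C–Eb = Ab, Bb–D–F = Bb and C–Eb–G = Cm are diatonic. Eb–Gb–Bb is not: scale degree 1 in Eb major carries Eb (I). In Eb minor the chord on that degree is Ebm, so here it functions as i, borrowed from the parallel minor. Ab–Cb–Eb doesn't fit — on degree 4 Eb major would have Ab (IV). Abm is the degree-4 chord of Eb minor, so it is the borrowed iv.

i, iv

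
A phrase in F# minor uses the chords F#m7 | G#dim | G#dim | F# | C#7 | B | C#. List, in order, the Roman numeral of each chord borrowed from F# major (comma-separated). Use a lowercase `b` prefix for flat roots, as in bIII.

F# minor has the diatonic set F#m, G#dim, A, Bm, C#, D, E (with V from harmonic minor). F#m7, G#dim, C#7 and C# all belong to that set. But F# (F#–A#–C#) is foreign: the diatonic i on degree 1 is F#m, whereas F# comes from F# major. It is labeled I. But B (B–D#–F#) is foreign: the diatonic iv on degree 4 is Bm, whereas B comes from F# major. It is labeled IV.

I, IV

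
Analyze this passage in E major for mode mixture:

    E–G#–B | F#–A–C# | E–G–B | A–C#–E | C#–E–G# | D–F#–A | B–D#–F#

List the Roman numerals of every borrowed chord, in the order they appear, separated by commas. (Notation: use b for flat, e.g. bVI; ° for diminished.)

i, bVII

The diatonic triads in E major are E, F#m, G#m, A, B, C#m, D#dim. Of the given chords, E–G#–B = E, F#–A–C# = F#m, A–C#–E = A, C#–E–G# = C#m and B–D#–F# = B are diatonic. E–G–B doesn't fit — on degree 1 E major would have E (I). Em is the degree-1 chord of E minor, so it is the borrowed i. D–F#–A doesn't fit — on degree 7 E major would have D#dim (vii°). D is the degree-7 chord of E minor, so it is the borrowed bVII.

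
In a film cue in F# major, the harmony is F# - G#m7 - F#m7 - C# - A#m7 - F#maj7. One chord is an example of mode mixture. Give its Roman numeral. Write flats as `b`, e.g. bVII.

i7

F# major has the diatonic set F#, G#m, A#m, B, C#, D#m, E#dim. F#, G#m7, C#, A#m7 and F#maj7 are all diatonic. F#m7 (F#–A–C#–E) doesn't fit — on degree 1 F# major would have F# (I). F#m7 is the degree-1 chord of F# minor, so it is the borrowed i7.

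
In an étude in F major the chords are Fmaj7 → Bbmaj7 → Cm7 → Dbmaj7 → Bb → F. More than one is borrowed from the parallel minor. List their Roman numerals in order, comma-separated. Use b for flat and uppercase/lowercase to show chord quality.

v7, bVImaj7

In F major the diatonic chords are F, Gm, Am, Bb, C, Dm, Edim. Of the given chords, Fmaj7, Bbmaj7, Bb and F are diatonic. Cm7 (C–Eb–G–Bb) doesn't fit — on degree 5 F major would have C (V). Cm7 is the degree-5 chord of F minor, so it is the borrowed v7. But Dbmaj7 (Db–F–Ab–C) is foreign: the diatonic vi on degree 6 is Dm, whereas Dbmaj7 comes from F minor. It is labeled bVImaj7.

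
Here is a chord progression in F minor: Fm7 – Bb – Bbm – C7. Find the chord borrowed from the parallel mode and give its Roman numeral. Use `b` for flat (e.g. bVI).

IV

The diatonic triads in F minor (with V from harmonic minor) are Fm, Gdim, Ab, Bbm, C, Db, Eb. Fm7, Bbm and C7 are all diatonic. Bb (Bb–D–F) doesn't fit — on degree 4 F minor would have Bbm (iv). Bb is the degree-4 chord of F major, so it is the borrowed IV.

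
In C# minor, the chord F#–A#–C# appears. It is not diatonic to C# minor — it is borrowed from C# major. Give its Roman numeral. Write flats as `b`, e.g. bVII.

IV

F# is scale degree 4 in C# minor. F#–A#–C# is a major chord — the form found in C# major, not the diatonic iv (F#m). Borrowed into C# minor it is written IV.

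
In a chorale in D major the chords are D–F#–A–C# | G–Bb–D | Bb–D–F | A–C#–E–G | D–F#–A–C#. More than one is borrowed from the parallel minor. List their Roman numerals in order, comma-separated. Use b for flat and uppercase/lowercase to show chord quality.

iv, bVI

In D major the diatonic chords are D, Em, F#m, G, A, Bm, C#dim. D–F#–A–C# = Dmaj7 and A–C#–E–G = A7 both belong to that set. But G–Bb–D is foreign: the diatonic IV on degree 4 is G, whereas Gm comes from D minor. It is labeled iv. But Bb–D–F is foreign: the diatonic vi on degree 6 is Bm, whereas Bb comes from D minor. It is labeled bVI.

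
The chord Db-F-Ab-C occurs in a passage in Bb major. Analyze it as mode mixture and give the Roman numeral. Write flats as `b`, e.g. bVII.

bIIImaj7

Db is the lowered form of scale degree 3 in Bb major (the diatonic degree 3 is D). The diatonic chord on degree 3 would be Dm (iii), but Db–F–Ab–C is the major-seventh chord from Bb minor. As a borrowed chord it is labeled bIIImaj7.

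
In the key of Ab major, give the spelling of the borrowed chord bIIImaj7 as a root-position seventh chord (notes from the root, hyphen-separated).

Cb-Eb-Gb-Bb

Scale degree 3 in Ab major is C. bIIImaj7 uses the lowered form, Cb, taken from Ab minor. In Ab minor the chord on Cb is Cb–Eb–Gb–Bb.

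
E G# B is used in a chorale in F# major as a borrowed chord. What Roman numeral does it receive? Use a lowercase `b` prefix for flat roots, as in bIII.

In F# major scale degree 7 is E#; E is its lowered form, from F# minor. E–G#–B is a major chord — the form found in F# minor, not the diatonic vii° (E#dim). Borrowed into F# major it is written bVII.

bVII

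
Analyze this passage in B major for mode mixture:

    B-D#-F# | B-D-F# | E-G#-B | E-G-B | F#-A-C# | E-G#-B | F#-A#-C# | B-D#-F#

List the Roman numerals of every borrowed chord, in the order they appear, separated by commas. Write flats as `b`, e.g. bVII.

B major has the diatonic set B, C#m, D#m, E, F#, G#m, A#dim. Of the given chords, B–D#–F# = B, E–G#–B = E and F#–A#–C# = F# are diatonic. B–D–F# is not: scale degree 1 in B major carries B (I). In B minor the chord on that degree is Bm, so here it functions as i, borrowed from the parallel minor. But E–G–B is foreign: the diatonic IV on degree 4 is E, whereas Em comes from B minor. It is labeled iv. But F#–A–C# is foreign: the diatonic V on degree 5 is F#, whereas F#m comes from B minor. It is labeled v.

i, iv, v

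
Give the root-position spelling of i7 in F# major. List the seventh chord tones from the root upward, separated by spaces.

i7 is built on scale degree 1, which is F# in both F# major and its parallel. Stacking thirds in F# minor on F# gives F#–A–C#–E.

F# A C# E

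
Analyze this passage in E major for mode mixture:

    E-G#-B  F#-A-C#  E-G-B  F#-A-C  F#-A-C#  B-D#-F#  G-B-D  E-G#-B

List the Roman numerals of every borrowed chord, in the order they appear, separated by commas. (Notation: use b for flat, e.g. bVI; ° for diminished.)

E major has the diatonic set E, F#m, G#m, A, B, C#m, D#dim. E–G#–B = E, F#–A–C# = F#m and B–D#–F# = B are all diatonic. E–G–B doesn't fit — on degree 1 E major would have E (I). Em is the degree-1 chord of E minor, so it is the borrowed i. F#–A–C is not: scale degree 2 in E major carries F#m (ii). In E minor the chord on that degree is F#dim, so here it functions as ii°, borrowed from the parallel minor. But G–B–D is foreign: the diatonic iii on degree 3 is G#m, whereas G comes from E minor. It is labeled bIII.

i, ii°, bIII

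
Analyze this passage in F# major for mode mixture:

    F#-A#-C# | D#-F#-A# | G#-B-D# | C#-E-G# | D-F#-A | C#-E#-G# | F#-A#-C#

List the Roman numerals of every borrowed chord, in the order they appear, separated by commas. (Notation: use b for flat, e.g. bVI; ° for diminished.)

v, bVI

In F# major the diatonic chords are F#, G#m, A#m, B, C#, D#m, E#dim. Of the given chords, F#–A#–C# = F#, D#–F#–A# = D#m, G#–B–D# = G#m and C#–E#–G# = C# are diatonic. But C#–E–G# is foreign: the diatonic V on degree 5 is C#, whereas C#m comes from F# minor. It is labeled v. But D–F#–A is foreign: the diatonic vi on degree 6 is D#m, whereas D comes from F# minor. It is labeled bVI.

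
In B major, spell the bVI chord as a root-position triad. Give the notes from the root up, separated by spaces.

G B D

Scale degree 6 in B major is G#. bVI uses the lowered form, G, taken from B minor. Building the major chord from the parallel minor on G: G–B–D.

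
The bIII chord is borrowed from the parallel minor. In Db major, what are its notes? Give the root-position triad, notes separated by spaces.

Scale degree 3 in Db major is F. bIII uses the lowered form, Fb, taken from Db minor. Building the major chord from the parallel minor on Fb: Fb–Ab–Cb.

Fb Ab Cb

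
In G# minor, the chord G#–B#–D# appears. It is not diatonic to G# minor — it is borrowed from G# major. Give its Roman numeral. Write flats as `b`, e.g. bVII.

The root G# is the diatonic 1st degree of G# minor; the borrowing shows in the chord quality. The diatonic chord on degree 1 would be G#m (i), but G#–B#–D# is the major chord from G# major. As a borrowed chord it is labeled I.

I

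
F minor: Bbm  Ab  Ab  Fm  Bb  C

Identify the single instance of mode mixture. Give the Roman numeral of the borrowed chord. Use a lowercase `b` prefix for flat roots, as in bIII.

IV

The diatonic triads in F minor (with V from harmonic minor) are Fm, Gdim, Ab, Bbm, C, Db, Eb. Of the given chords, Bbm, Ab, Fm and C are diatonic. Bb (Bb–D–F) doesn't fit — on degree 4 F minor would have Bbm (iv). Bb is the degree-4 chord of F major, so it is the borrowed IV.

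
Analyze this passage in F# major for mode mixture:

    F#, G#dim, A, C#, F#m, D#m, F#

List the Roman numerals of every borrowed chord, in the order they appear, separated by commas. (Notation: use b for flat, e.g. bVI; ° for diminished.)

ii°, bIII, i

The diatonic triads in F# major are F#, G#m, A#m, B, C#, D#m, E#dim. Of the given chords, F#, C# and D#m are diatonic. G#dim (G#–B–D) doesn't fit — on degree 2 F# major would have G#m (ii). G#dim is the degree-2 chord of F# minor, so it is the borrowed ii°. A (A–C#–E) is not: scale degree 3 in F# major carries A#m (iii). In F# minor the chord on that degree is A, so here it functions as bIII, borrowed from the parallel minor. F#m (F#–A–C#) doesn't fit — on degree 1 F# major would have F# (I). F#m is the degree-1 chord of F# minor, so it is the borrowed i.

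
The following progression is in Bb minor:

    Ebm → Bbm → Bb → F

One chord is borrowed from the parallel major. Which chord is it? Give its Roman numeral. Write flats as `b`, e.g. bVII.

The diatonic triads in Bb minor (with V from harmonic minor) are Bbm, Cdim, Db, Ebm, F, Gb, Ab. Ebm, Bbm and F all belong to that set. But Bb (Bb–D–F) is foreign: the diatonic i on degree 1 is Bbm, whereas Bb comes from Bb major. It is labeled I.

I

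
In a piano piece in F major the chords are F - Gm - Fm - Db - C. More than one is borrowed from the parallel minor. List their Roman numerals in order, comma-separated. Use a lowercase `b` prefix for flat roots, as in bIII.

The diatonic triads in F major are F, Gm, Am, Bb, C, Dm, Edim. Of the given chords, F, Gm and C are diatonic. But Fm (F–Ab–C) is foreign: the diatonic I on degree 1 is F, whereas Fm comes from F minor. It is labeled i. But Db (Db–F–Ab) is foreign: the diatonic vi on degree 6 is Dm, whereas Db comes from F minor. It is labeled bVI.

i, bVI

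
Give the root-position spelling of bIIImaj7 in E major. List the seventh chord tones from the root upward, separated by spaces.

G B D F#

bIIImaj7 is built on the lowered scale degree 3. In E major degree 3 is G#; lowered it becomes G. In E minor the chord on G is G–B–D–F#.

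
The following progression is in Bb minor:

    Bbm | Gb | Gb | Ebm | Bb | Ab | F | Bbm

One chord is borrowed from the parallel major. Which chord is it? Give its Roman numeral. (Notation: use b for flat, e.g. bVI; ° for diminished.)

I

In Bb minor (with V from harmonic minor) the diatonic chords are Bbm, Cdim, Db, Ebm, F, Gb, Ab. Bbm, Gb, Ebm, Ab and F are all diatonic. Bb (Bb–D–F) doesn't fit — on degree 1 Bb minor would have Bbm (i). Bb is the degree-1 chord of Bb major, so it is the borrowed I.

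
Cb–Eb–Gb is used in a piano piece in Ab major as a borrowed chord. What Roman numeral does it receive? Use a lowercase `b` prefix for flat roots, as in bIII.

The root Cb is the lowered 3rd scale degree — diatonically Ab major has C there. The diatonic chord on degree 3 would be Cm (iii), but Cb–Eb–Gb is the major chord from Ab minor. As a borrowed chord it is labeled bIII.

bIII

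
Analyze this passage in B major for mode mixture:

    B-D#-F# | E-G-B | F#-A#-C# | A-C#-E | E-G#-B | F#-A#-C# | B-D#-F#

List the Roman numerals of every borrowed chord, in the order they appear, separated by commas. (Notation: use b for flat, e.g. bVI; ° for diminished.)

B major has the diatonic set B, C#m, D#m, E, F#, G#m, A#dim. B–D#–F# = B, F#–A#–C# = F# and E–G#–B = E are all diatonic. E–G–B is not: scale degree 4 in B major carries E (IV). In B minor the chord on that degree is Em, so here it functions as iv, borrowed from the parallel minor. A–C#–E is not: scale degree 7 in B major carries A#dim (vii°). In B minor the chord on that degree is A, so here it functions as bVII, borrowed from the parallel minor.

iv, bVII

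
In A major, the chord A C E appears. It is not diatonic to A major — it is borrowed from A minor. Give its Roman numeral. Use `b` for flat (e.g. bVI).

The root A is the diatonic 1st degree of A major; the borrowing shows in the chord quality. The diatonic chord on degree 1 would be A (I), but A–C–E is the minor chord from A minor. As a borrowed chord it is labeled i.

i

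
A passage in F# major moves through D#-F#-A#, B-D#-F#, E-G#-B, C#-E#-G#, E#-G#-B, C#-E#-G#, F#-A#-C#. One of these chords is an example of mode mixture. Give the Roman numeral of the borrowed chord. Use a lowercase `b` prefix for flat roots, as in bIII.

bVII

F# major has the diatonic set F#, G#m, A#m, B, C#, D#m, E#dim. D#–F#–A# = D#m, B–D#–F# = B, C#–E#–G# = C#, E#–G#–B = E#dim and F#–A#–C# = F# are all diatonic. E–G#–B is not: scale degree 7 in F# major carries E#dim (vii°). In F# minor the chord on that degree is E, so here it functions as bVII, borrowed from the parallel minor.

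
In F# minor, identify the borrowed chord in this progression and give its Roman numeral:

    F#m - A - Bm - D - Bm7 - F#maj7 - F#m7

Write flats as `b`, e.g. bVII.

The diatonic triads in F# minor (with V from harmonic minor) are F#m, G#dim, A, Bm, C#, D, E. F#m, A, Bm, D, Bm7 and F#m7 are all diatonic. F#maj7 (F#–A#–C#–E#) is not: scale degree 1 in F# minor carries F#m (i). In F# major the chord on that degree is F#maj7, so here it functions as Imaj7, borrowed from the parallel major.

Imaj7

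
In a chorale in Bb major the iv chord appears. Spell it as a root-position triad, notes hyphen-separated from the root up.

The root, Eb, is scale degree 4 — the same note in Bb major and Bb minor; only the chord quality changes. Building the minor chord from the parallel minor on Eb: Eb–Gb–Bb.

Eb-Gb-Bb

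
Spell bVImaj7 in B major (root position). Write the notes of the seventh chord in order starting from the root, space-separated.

Scale degree 6 in B major is G#. bVImaj7 uses the lowered form, G, taken from B minor. In B minor the chord on G is G–B–D–F#.

G B D F#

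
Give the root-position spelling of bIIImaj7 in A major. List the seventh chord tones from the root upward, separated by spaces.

C E G B

The root of bIIImaj7 is the lowered 3rd degree: C# becomes C. Stacking thirds in A minor on C gives C–E–G–B.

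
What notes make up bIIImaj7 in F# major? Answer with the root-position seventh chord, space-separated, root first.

A C# E G#

The root of bIIImaj7 is the lowered 3rd degree: A# becomes A. Building the major-seventh chord from the parallel minor on A: A–C#–E–G#.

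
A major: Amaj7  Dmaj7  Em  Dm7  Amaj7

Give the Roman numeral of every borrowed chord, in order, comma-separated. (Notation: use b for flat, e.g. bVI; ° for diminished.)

A major has the diatonic set A, Bm, C#m, D, E, F#m, G#dim. Amaj7 and Dmaj7 are both diatonic. Em (E–G–B) doesn't fit — on degree 5 A major would have E (V). Em is the degree-5 chord of A minor, so it is the borrowed v. But Dm7 (D–F–A–C) is foreign: the diatonic IV on degree 4 is D, whereas Dm7 comes from A minor. It is labeled iv7.

v, iv7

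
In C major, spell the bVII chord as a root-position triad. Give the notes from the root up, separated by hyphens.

Bb-D-F

Scale degree 7 in C major is B. bVII uses the lowered form, Bb, taken from C minor. Stacking thirds in C minor on Bb gives Bb–D–F.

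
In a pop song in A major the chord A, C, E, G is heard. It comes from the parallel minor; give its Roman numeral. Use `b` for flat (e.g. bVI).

A is scale degree 1 in A major. Diatonically A major has A (I) on that degree; A–C–E–G is instead the minor-seventh chord native to A minor, so it takes the label i7.

i7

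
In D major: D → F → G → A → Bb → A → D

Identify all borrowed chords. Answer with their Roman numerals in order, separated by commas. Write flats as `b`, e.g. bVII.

In D major the diatonic chords are D, Em, F#m, G, A, Bm, C#dim. Of the given chords, D, G and A are diatonic. But F (F–A–C) is foreign: the diatonic iii on degree 3 is F#m, whereas F comes from D minor. It is labeled bIII. Bb (Bb–D–F) doesn't fit — on degree 6 D major would have Bm (vi). Bb is the degree-6 chord of D minor, so it is the borrowed bVI.

bIII, bVI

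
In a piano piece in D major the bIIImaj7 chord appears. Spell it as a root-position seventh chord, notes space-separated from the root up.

F A C E

bIIImaj7 is built on the lowered scale degree 3. In D major degree 3 is F#; lowered it becomes F. In D minor the chord on F is F–A–C–E.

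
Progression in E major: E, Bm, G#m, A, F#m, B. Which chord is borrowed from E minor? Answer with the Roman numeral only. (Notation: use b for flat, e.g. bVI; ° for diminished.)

v

The diatonic triads in E major are E, F#m, G#m, A, B, C#m, D#dim. Of the given chords, E, G#m, A, F#m and B are diatonic. Bm (B–D–F#) doesn't fit — on degree 5 E major would have B (V). Bm is the degree-5 chord of E minor, so it is the borrowed v.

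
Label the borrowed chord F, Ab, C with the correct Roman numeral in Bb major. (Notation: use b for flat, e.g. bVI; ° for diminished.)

v

F is scale degree 5 in Bb major. The diatonic chord on degree 5 would be F (V), but F–Ab–C is the minor chord from Bb minor. As a borrowed chord it is labeled v.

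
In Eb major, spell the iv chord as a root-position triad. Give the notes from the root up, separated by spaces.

The root, Ab, is scale degree 4 — the same note in Eb major and Eb minor; only the chord quality changes. Stacking thirds in Eb minor on Ab gives Ab–Cb–Eb.

Ab Cb Eb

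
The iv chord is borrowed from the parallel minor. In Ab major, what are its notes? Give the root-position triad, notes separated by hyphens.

The root, Db, is scale degree 4 — the same note in Ab major and Ab minor; only the chord quality changes. In Ab minor the chord on Db is Db–Fb–Ab.

Db-Fb-Ab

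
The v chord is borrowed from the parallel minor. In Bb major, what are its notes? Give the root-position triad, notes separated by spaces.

v is built on scale degree 5, which is F in both Bb major and its parallel. In Bb minor the chord on F is F–Ab–C.

F Ab C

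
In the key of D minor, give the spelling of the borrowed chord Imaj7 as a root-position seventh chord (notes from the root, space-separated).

Imaj7 is built on scale degree 1, which is D in both D minor and its parallel. Stacking thirds in D major on D gives D–F#–A–C#.

D F# A C#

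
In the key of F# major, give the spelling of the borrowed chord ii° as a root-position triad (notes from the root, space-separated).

G# B D

ii° is built on scale degree 2, which is G# in both F# major and its parallel. Building the diminished chord from the parallel minor on G#: G#–B–D.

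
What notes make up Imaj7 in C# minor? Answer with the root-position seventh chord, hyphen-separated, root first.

C#-E#-G#-B#

Imaj7 is built on scale degree 1, which is C# in both C# minor and its parallel. In C# major the chord on C# is C#–E#–G#–B#.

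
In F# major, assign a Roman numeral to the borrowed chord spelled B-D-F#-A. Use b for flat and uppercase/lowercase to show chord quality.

The root B is the diatonic 4th degree of F# major; the borrowing shows in the chord quality. Diatonically F# major has B (IV) on that degree; B–D–F#–A is instead the minor-seventh chord native to F# minor, so it takes the label iv7.

iv7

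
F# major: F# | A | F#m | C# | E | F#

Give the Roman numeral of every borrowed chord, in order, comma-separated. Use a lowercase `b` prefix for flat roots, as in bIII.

bIII, i, bVII

The diatonic triads in F# major are F#, G#m, A#m, B, C#, D#m, E#dim. Of the given chords, F# and C# are diatonic. A (A–C#–E) is not: scale degree 3 in F# major carries A#m (iii). In F# minor the chord on that degree is A, so here it functions as bIII, borrowed from the parallel minor. But F#m (F#–A–C#) is foreign: the diatonic I on degree 1 is F#, whereas F#m comes from F# minor. It is labeled i. E (E–G#–B) is not: scale degree 7 in F# major carries E#dim (vii°). In F# minor the chord on that degree is E, so here it functions as bVII, borrowed from the parallel minor.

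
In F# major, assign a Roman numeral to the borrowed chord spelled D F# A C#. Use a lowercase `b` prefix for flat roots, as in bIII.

bVImaj7

D is the lowered form of scale degree 6 in F# major (the diatonic degree 6 is D#). Diatonically F# major has D#m (vi) on that degree; D–F#–A–C# is instead the major-seventh chord native to F# minor, so it takes the label bVImaj7.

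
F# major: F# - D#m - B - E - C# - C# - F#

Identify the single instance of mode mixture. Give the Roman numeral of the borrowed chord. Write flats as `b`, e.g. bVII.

bVII

The diatonic triads in F# major are F#, G#m, A#m, B, C#, D#m, E#dim. Of the given chords, F#, D#m, B and C# are diatonic. E (E–G#–B) is not: scale degree 7 in F# major carries E#dim (vii°). In F# minor the chord on that degree is E, so here it functions as bVII, borrowed from the parallel minor.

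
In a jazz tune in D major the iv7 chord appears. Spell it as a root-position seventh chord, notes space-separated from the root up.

The root, G, is scale degree 4 — the same note in D major and D minor; only the chord quality changes. Stacking thirds in D minor on G gives G–Bb–D–F.

G Bb D F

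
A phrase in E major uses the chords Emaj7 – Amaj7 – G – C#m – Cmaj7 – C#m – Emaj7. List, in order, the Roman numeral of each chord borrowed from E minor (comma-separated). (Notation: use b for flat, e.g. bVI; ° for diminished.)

bIII, bVImaj7

In E major the diatonic chords are E, F#m, G#m, A, B, C#m, D#dim. Emaj7, Amaj7 and C#m all belong to that set. G (G–B–D) doesn't fit — on degree 3 E major would have G#m (iii). G is the degree-3 chord of E minor, so it is the borrowed bIII. But Cmaj7 (C–E–G–B) is foreign: the diatonic vi on degree 6 is C#m, whereas Cmaj7 comes from E minor. It is labeled bVImaj7.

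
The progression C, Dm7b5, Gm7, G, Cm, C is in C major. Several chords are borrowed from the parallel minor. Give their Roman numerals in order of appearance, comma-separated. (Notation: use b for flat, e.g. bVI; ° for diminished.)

iiø7, v7, i

In C major the diatonic chords are C, Dm, Em, F, G, Am, Bdim. C and G both belong to that set. Dm7b5 (D–F–Ab–C) is not: scale degree 2 in C major carries Dm (ii). In C minor the chord on that degree is Dm7b5, so here it functions as iiø7, borrowed from the parallel minor. Gm7 (G–Bb–D–F) doesn't fit — on degree 5 C major would have G (V). Gm7 is the degree-5 chord of C minor, so it is the borrowed v7. Cm (C–Eb–G) doesn't fit — on degree 1 C major would have C (I). Cm is the degree-1 chord of C minor, so it is the borrowed i.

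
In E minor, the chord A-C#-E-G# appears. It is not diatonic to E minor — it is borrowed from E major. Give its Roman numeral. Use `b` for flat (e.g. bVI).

A is scale degree 4 in E minor. A–C#–E–G# is a major-seventh chord — the form found in E major, not the diatonic iv (Am). Borrowed into E minor it is written IVmaj7.

IVmaj7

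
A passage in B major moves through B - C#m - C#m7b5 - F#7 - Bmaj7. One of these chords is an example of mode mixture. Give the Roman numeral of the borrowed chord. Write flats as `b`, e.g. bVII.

iiø7

B major has the diatonic set B, C#m, D#m, E, F#, G#m, A#dim. B, C#m, F#7 and Bmaj7 are all diatonic. C#m7b5 (C#–E–G–B) is not: scale degree 2 in B major carries C#m (ii). In B minor the chord on that degree is C#m7b5, so here it functions as iiø7, borrowed from the parallel minor.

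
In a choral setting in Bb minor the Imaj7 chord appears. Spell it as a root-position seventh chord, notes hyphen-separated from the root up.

Bb-D-F-A

Imaj7 is built on scale degree 1, which is Bb in both Bb minor and its parallel. In Bb major the chord on Bb is Bb–D–F–A.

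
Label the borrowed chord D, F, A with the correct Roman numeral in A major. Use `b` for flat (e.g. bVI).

iv

The root D is the diatonic 4th degree of A major; the borrowing shows in the chord quality. D–F–A is a minor chord — the form found in A minor, not the diatonic IV (D). Borrowed into A major it is written iv.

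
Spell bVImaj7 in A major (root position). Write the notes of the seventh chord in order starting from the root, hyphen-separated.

The root of bVImaj7 is the lowered 6th degree: F# becomes F. Stacking thirds in A minor on F gives F–A–C–E.

F-A-C-E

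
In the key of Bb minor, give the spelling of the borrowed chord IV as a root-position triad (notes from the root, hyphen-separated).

The root, Eb, is scale degree 4 — the same note in Bb minor and Bb major; only the chord quality changes. In Bb major the chord on Eb is Eb–G–Bb.

Eb-G-Bb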